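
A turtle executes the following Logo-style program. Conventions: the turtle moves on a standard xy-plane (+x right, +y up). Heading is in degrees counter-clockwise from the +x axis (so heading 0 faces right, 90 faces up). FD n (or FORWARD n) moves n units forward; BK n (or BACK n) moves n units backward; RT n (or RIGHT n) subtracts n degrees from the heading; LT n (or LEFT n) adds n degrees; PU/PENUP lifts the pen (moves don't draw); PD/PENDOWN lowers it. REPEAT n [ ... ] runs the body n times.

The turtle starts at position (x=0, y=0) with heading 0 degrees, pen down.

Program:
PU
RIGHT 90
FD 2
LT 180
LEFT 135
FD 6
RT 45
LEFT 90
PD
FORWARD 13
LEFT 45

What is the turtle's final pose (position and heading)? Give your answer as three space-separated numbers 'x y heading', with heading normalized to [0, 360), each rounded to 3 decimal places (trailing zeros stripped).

Answer: -4.243 -19.243 315

Derivation:
Executing turtle program step by step:
Start: pos=(0,0), heading=0, pen down
PU: pen up
RT 90: heading 0 -> 270
FD 2: (0,0) -> (0,-2) [heading=270, move]
LT 180: heading 270 -> 90
LT 135: heading 90 -> 225
FD 6: (0,-2) -> (-4.243,-6.243) [heading=225, move]
RT 45: heading 225 -> 180
LT 90: heading 180 -> 270
PD: pen down
FD 13: (-4.243,-6.243) -> (-4.243,-19.243) [heading=270, draw]
LT 45: heading 270 -> 315
Final: pos=(-4.243,-19.243), heading=315, 1 segment(s) drawn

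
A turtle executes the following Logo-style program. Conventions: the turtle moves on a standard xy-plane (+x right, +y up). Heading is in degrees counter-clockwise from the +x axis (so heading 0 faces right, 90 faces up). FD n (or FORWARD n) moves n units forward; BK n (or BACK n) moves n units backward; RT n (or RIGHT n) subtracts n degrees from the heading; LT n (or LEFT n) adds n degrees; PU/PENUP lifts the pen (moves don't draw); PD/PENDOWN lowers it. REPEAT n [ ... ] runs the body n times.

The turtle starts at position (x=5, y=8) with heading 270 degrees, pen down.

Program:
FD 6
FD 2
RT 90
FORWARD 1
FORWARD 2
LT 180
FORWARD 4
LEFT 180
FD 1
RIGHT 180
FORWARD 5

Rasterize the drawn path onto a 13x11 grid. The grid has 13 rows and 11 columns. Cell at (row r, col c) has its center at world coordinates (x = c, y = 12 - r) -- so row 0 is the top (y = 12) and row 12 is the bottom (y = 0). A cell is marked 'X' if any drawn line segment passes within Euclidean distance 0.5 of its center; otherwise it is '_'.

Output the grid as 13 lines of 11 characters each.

Segment 0: (5,8) -> (5,2)
Segment 1: (5,2) -> (5,0)
Segment 2: (5,0) -> (4,0)
Segment 3: (4,0) -> (2,0)
Segment 4: (2,0) -> (6,-0)
Segment 5: (6,-0) -> (5,-0)
Segment 6: (5,-0) -> (10,-0)

Answer: ___________
___________
___________
___________
_____X_____
_____X_____
_____X_____
_____X_____
_____X_____
_____X_____
_____X_____
_____X_____
__XXXXXXXXX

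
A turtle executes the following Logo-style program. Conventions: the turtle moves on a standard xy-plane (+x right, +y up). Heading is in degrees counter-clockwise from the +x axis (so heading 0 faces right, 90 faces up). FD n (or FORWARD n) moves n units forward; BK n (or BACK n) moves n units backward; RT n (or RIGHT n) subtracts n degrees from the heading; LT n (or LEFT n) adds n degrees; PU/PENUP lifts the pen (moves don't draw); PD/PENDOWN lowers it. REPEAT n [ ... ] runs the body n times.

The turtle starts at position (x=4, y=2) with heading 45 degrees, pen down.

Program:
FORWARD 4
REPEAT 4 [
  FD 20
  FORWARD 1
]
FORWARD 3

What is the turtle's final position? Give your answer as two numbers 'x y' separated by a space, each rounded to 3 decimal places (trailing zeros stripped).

Answer: 68.347 66.347

Derivation:
Executing turtle program step by step:
Start: pos=(4,2), heading=45, pen down
FD 4: (4,2) -> (6.828,4.828) [heading=45, draw]
REPEAT 4 [
  -- iteration 1/4 --
  FD 20: (6.828,4.828) -> (20.971,18.971) [heading=45, draw]
  FD 1: (20.971,18.971) -> (21.678,19.678) [heading=45, draw]
  -- iteration 2/4 --
  FD 20: (21.678,19.678) -> (35.82,33.82) [heading=45, draw]
  FD 1: (35.82,33.82) -> (36.527,34.527) [heading=45, draw]
  -- iteration 3/4 --
  FD 20: (36.527,34.527) -> (50.669,48.669) [heading=45, draw]
  FD 1: (50.669,48.669) -> (51.376,49.376) [heading=45, draw]
  -- iteration 4/4 --
  FD 20: (51.376,49.376) -> (65.518,63.518) [heading=45, draw]
  FD 1: (65.518,63.518) -> (66.225,64.225) [heading=45, draw]
]
FD 3: (66.225,64.225) -> (68.347,66.347) [heading=45, draw]
Final: pos=(68.347,66.347), heading=45, 10 segment(s) drawn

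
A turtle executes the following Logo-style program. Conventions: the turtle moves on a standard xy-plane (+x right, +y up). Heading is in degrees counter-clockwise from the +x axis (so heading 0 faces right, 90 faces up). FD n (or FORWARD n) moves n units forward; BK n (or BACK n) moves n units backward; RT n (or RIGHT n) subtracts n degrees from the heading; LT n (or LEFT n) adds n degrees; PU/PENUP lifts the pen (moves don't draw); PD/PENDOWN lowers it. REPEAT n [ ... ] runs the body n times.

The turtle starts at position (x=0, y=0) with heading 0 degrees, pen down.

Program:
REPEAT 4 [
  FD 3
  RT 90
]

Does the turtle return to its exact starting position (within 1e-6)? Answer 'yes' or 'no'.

Executing turtle program step by step:
Start: pos=(0,0), heading=0, pen down
REPEAT 4 [
  -- iteration 1/4 --
  FD 3: (0,0) -> (3,0) [heading=0, draw]
  RT 90: heading 0 -> 270
  -- iteration 2/4 --
  FD 3: (3,0) -> (3,-3) [heading=270, draw]
  RT 90: heading 270 -> 180
  -- iteration 3/4 --
  FD 3: (3,-3) -> (0,-3) [heading=180, draw]
  RT 90: heading 180 -> 90
  -- iteration 4/4 --
  FD 3: (0,-3) -> (0,0) [heading=90, draw]
  RT 90: heading 90 -> 0
]
Final: pos=(0,0), heading=0, 4 segment(s) drawn

Start position: (0, 0)
Final position: (0, 0)
Distance = 0; < 1e-6 -> CLOSED

Answer: yes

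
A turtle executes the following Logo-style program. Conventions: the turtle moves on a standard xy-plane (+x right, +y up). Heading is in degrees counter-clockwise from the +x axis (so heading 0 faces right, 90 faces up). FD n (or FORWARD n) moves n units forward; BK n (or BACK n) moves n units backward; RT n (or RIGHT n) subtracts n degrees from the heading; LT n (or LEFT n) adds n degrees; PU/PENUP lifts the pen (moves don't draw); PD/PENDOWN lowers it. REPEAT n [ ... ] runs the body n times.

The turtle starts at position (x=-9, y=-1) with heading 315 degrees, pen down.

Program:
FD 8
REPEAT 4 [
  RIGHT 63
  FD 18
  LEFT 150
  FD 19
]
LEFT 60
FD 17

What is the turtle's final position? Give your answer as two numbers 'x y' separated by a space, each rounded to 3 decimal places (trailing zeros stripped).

Executing turtle program step by step:
Start: pos=(-9,-1), heading=315, pen down
FD 8: (-9,-1) -> (-3.343,-6.657) [heading=315, draw]
REPEAT 4 [
  -- iteration 1/4 --
  RT 63: heading 315 -> 252
  FD 18: (-3.343,-6.657) -> (-8.905,-23.776) [heading=252, draw]
  LT 150: heading 252 -> 42
  FD 19: (-8.905,-23.776) -> (5.214,-11.062) [heading=42, draw]
  -- iteration 2/4 --
  RT 63: heading 42 -> 339
  FD 18: (5.214,-11.062) -> (22.019,-17.513) [heading=339, draw]
  LT 150: heading 339 -> 129
  FD 19: (22.019,-17.513) -> (10.062,-2.747) [heading=129, draw]
  -- iteration 3/4 --
  RT 63: heading 129 -> 66
  FD 18: (10.062,-2.747) -> (17.383,13.697) [heading=66, draw]
  LT 150: heading 66 -> 216
  FD 19: (17.383,13.697) -> (2.012,2.529) [heading=216, draw]
  -- iteration 4/4 --
  RT 63: heading 216 -> 153
  FD 18: (2.012,2.529) -> (-14.027,10.7) [heading=153, draw]
  LT 150: heading 153 -> 303
  FD 19: (-14.027,10.7) -> (-3.678,-5.234) [heading=303, draw]
]
LT 60: heading 303 -> 3
FD 17: (-3.678,-5.234) -> (13.298,-4.345) [heading=3, draw]
Final: pos=(13.298,-4.345), heading=3, 10 segment(s) drawn

Answer: 13.298 -4.345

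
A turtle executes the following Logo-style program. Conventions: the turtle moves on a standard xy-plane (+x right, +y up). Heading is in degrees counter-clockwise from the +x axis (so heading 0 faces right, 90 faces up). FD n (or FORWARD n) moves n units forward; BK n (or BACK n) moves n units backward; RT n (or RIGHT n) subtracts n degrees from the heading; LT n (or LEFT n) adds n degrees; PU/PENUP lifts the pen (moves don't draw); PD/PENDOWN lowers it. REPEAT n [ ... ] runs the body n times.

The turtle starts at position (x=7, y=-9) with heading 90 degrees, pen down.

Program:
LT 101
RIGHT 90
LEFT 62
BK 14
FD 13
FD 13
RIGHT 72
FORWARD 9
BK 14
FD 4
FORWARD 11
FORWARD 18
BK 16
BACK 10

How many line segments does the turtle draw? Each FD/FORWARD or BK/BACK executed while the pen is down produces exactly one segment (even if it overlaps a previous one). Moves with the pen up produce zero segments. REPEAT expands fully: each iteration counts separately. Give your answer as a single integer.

Executing turtle program step by step:
Start: pos=(7,-9), heading=90, pen down
LT 101: heading 90 -> 191
RT 90: heading 191 -> 101
LT 62: heading 101 -> 163
BK 14: (7,-9) -> (20.388,-13.093) [heading=163, draw]
FD 13: (20.388,-13.093) -> (7.956,-9.292) [heading=163, draw]
FD 13: (7.956,-9.292) -> (-4.476,-5.492) [heading=163, draw]
RT 72: heading 163 -> 91
FD 9: (-4.476,-5.492) -> (-4.633,3.507) [heading=91, draw]
BK 14: (-4.633,3.507) -> (-4.388,-10.491) [heading=91, draw]
FD 4: (-4.388,-10.491) -> (-4.458,-6.491) [heading=91, draw]
FD 11: (-4.458,-6.491) -> (-4.65,4.507) [heading=91, draw]
FD 18: (-4.65,4.507) -> (-4.964,22.504) [heading=91, draw]
BK 16: (-4.964,22.504) -> (-4.685,6.507) [heading=91, draw]
BK 10: (-4.685,6.507) -> (-4.511,-3.492) [heading=91, draw]
Final: pos=(-4.511,-3.492), heading=91, 10 segment(s) drawn
Segments drawn: 10

Answer: 10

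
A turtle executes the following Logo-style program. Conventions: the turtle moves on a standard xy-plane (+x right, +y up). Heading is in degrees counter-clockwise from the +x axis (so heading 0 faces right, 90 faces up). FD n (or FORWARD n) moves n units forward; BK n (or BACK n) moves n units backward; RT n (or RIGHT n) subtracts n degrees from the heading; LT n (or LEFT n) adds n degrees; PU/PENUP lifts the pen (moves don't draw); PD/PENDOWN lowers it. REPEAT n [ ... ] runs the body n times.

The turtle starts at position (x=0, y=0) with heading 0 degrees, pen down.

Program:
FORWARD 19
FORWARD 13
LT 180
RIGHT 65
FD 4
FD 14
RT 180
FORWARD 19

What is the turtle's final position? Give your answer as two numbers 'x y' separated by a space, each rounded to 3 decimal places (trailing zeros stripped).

Answer: 32.423 -0.906

Derivation:
Executing turtle program step by step:
Start: pos=(0,0), heading=0, pen down
FD 19: (0,0) -> (19,0) [heading=0, draw]
FD 13: (19,0) -> (32,0) [heading=0, draw]
LT 180: heading 0 -> 180
RT 65: heading 180 -> 115
FD 4: (32,0) -> (30.31,3.625) [heading=115, draw]
FD 14: (30.31,3.625) -> (24.393,16.314) [heading=115, draw]
RT 180: heading 115 -> 295
FD 19: (24.393,16.314) -> (32.423,-0.906) [heading=295, draw]
Final: pos=(32.423,-0.906), heading=295, 5 segment(s) drawn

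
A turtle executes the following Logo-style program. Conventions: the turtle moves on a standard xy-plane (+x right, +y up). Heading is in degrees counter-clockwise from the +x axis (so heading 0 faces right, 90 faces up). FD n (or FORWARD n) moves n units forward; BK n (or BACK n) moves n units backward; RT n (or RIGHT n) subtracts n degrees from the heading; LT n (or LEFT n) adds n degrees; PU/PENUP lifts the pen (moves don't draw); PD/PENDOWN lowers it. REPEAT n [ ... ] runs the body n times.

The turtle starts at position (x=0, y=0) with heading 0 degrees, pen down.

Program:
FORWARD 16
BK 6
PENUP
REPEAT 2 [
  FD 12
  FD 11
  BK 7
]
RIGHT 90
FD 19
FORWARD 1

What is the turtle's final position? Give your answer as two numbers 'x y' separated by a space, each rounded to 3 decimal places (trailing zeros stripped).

Answer: 42 -20

Derivation:
Executing turtle program step by step:
Start: pos=(0,0), heading=0, pen down
FD 16: (0,0) -> (16,0) [heading=0, draw]
BK 6: (16,0) -> (10,0) [heading=0, draw]
PU: pen up
REPEAT 2 [
  -- iteration 1/2 --
  FD 12: (10,0) -> (22,0) [heading=0, move]
  FD 11: (22,0) -> (33,0) [heading=0, move]
  BK 7: (33,0) -> (26,0) [heading=0, move]
  -- iteration 2/2 --
  FD 12: (26,0) -> (38,0) [heading=0, move]
  FD 11: (38,0) -> (49,0) [heading=0, move]
  BK 7: (49,0) -> (42,0) [heading=0, move]
]
RT 90: heading 0 -> 270
FD 19: (42,0) -> (42,-19) [heading=270, move]
FD 1: (42,-19) -> (42,-20) [heading=270, move]
Final: pos=(42,-20), heading=270, 2 segment(s) drawn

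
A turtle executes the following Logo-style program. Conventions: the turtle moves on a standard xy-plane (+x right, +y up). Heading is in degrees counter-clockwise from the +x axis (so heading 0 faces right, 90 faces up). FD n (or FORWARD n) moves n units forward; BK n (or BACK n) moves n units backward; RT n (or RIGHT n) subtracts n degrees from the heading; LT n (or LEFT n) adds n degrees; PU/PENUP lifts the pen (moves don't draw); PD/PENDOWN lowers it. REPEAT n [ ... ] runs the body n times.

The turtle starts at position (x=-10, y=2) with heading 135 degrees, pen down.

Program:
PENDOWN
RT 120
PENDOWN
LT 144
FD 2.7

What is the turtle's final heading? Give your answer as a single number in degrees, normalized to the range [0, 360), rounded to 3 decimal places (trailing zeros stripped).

Executing turtle program step by step:
Start: pos=(-10,2), heading=135, pen down
PD: pen down
RT 120: heading 135 -> 15
PD: pen down
LT 144: heading 15 -> 159
FD 2.7: (-10,2) -> (-12.521,2.968) [heading=159, draw]
Final: pos=(-12.521,2.968), heading=159, 1 segment(s) drawn

Answer: 159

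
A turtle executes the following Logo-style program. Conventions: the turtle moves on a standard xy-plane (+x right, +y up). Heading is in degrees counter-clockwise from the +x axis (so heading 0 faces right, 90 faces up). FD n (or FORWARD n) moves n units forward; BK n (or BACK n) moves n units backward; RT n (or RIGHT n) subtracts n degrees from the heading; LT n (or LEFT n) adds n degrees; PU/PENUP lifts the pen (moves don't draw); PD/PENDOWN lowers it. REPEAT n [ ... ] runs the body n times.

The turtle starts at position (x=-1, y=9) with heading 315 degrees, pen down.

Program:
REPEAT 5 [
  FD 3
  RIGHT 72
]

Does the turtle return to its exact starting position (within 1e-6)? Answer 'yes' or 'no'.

Executing turtle program step by step:
Start: pos=(-1,9), heading=315, pen down
REPEAT 5 [
  -- iteration 1/5 --
  FD 3: (-1,9) -> (1.121,6.879) [heading=315, draw]
  RT 72: heading 315 -> 243
  -- iteration 2/5 --
  FD 3: (1.121,6.879) -> (-0.241,4.206) [heading=243, draw]
  RT 72: heading 243 -> 171
  -- iteration 3/5 --
  FD 3: (-0.241,4.206) -> (-3.204,4.675) [heading=171, draw]
  RT 72: heading 171 -> 99
  -- iteration 4/5 --
  FD 3: (-3.204,4.675) -> (-3.673,7.638) [heading=99, draw]
  RT 72: heading 99 -> 27
  -- iteration 5/5 --
  FD 3: (-3.673,7.638) -> (-1,9) [heading=27, draw]
  RT 72: heading 27 -> 315
]
Final: pos=(-1,9), heading=315, 5 segment(s) drawn

Start position: (-1, 9)
Final position: (-1, 9)
Distance = 0; < 1e-6 -> CLOSED

Answer: yes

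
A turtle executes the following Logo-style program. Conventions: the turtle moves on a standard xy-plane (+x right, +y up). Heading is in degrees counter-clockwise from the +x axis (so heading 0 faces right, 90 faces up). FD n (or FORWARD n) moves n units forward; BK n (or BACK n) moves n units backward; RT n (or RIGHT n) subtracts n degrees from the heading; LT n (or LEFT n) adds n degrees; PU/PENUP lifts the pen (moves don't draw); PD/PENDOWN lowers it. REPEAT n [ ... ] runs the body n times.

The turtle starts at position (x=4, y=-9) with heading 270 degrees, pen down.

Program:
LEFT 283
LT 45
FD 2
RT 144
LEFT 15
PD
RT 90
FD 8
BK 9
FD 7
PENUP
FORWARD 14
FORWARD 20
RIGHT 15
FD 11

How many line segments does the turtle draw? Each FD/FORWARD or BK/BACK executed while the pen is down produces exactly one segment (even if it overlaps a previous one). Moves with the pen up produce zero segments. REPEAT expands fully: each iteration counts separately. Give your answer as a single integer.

Answer: 4

Derivation:
Executing turtle program step by step:
Start: pos=(4,-9), heading=270, pen down
LT 283: heading 270 -> 193
LT 45: heading 193 -> 238
FD 2: (4,-9) -> (2.94,-10.696) [heading=238, draw]
RT 144: heading 238 -> 94
LT 15: heading 94 -> 109
PD: pen down
RT 90: heading 109 -> 19
FD 8: (2.94,-10.696) -> (10.504,-8.092) [heading=19, draw]
BK 9: (10.504,-8.092) -> (1.995,-11.022) [heading=19, draw]
FD 7: (1.995,-11.022) -> (8.613,-8.743) [heading=19, draw]
PU: pen up
FD 14: (8.613,-8.743) -> (21.851,-4.185) [heading=19, move]
FD 20: (21.851,-4.185) -> (40.761,2.327) [heading=19, move]
RT 15: heading 19 -> 4
FD 11: (40.761,2.327) -> (51.734,3.094) [heading=4, move]
Final: pos=(51.734,3.094), heading=4, 4 segment(s) drawn
Segments drawn: 4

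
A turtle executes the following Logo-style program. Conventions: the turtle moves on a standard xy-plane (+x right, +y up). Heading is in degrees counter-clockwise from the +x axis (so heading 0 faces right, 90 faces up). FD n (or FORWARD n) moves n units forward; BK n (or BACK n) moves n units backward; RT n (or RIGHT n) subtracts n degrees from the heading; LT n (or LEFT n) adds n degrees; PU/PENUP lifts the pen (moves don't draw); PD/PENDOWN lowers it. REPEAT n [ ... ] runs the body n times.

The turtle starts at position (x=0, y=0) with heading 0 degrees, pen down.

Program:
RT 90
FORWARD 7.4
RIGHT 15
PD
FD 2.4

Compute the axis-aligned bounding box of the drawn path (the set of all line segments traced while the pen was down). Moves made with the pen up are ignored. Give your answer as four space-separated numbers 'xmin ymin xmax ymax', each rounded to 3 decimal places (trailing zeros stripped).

Executing turtle program step by step:
Start: pos=(0,0), heading=0, pen down
RT 90: heading 0 -> 270
FD 7.4: (0,0) -> (0,-7.4) [heading=270, draw]
RT 15: heading 270 -> 255
PD: pen down
FD 2.4: (0,-7.4) -> (-0.621,-9.718) [heading=255, draw]
Final: pos=(-0.621,-9.718), heading=255, 2 segment(s) drawn

Segment endpoints: x in {-0.621, 0, 0}, y in {-9.718, -7.4, 0}
xmin=-0.621, ymin=-9.718, xmax=0, ymax=0

Answer: -0.621 -9.718 0 0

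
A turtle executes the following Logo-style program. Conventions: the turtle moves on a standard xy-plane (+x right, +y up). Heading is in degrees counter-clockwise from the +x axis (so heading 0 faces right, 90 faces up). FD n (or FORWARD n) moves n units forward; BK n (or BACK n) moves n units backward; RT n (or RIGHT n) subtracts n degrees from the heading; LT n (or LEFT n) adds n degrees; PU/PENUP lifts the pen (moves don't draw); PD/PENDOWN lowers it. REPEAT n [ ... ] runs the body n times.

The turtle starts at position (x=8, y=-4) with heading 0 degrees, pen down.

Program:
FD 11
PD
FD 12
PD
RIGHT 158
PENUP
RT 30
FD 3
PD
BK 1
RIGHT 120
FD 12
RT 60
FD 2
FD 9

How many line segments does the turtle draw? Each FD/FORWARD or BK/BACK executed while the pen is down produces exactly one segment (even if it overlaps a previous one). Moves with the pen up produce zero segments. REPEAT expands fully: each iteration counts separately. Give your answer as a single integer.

Executing turtle program step by step:
Start: pos=(8,-4), heading=0, pen down
FD 11: (8,-4) -> (19,-4) [heading=0, draw]
PD: pen down
FD 12: (19,-4) -> (31,-4) [heading=0, draw]
PD: pen down
RT 158: heading 0 -> 202
PU: pen up
RT 30: heading 202 -> 172
FD 3: (31,-4) -> (28.029,-3.582) [heading=172, move]
PD: pen down
BK 1: (28.029,-3.582) -> (29.019,-3.722) [heading=172, draw]
RT 120: heading 172 -> 52
FD 12: (29.019,-3.722) -> (36.407,5.734) [heading=52, draw]
RT 60: heading 52 -> 352
FD 2: (36.407,5.734) -> (38.388,5.456) [heading=352, draw]
FD 9: (38.388,5.456) -> (47.3,4.204) [heading=352, draw]
Final: pos=(47.3,4.204), heading=352, 6 segment(s) drawn
Segments drawn: 6

Answer: 6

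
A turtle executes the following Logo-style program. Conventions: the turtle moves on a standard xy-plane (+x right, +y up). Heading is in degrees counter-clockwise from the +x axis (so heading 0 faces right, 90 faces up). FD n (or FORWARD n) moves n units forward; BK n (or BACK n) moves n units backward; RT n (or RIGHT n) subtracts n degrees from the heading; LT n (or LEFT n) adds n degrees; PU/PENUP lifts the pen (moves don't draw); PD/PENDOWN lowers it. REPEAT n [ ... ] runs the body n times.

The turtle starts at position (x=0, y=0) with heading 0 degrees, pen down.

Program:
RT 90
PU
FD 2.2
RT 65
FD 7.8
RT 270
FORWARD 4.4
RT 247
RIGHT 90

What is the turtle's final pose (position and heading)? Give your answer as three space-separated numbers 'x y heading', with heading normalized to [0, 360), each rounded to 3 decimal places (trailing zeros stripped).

Executing turtle program step by step:
Start: pos=(0,0), heading=0, pen down
RT 90: heading 0 -> 270
PU: pen up
FD 2.2: (0,0) -> (0,-2.2) [heading=270, move]
RT 65: heading 270 -> 205
FD 7.8: (0,-2.2) -> (-7.069,-5.496) [heading=205, move]
RT 270: heading 205 -> 295
FD 4.4: (-7.069,-5.496) -> (-5.21,-9.484) [heading=295, move]
RT 247: heading 295 -> 48
RT 90: heading 48 -> 318
Final: pos=(-5.21,-9.484), heading=318, 0 segment(s) drawn

Answer: -5.21 -9.484 318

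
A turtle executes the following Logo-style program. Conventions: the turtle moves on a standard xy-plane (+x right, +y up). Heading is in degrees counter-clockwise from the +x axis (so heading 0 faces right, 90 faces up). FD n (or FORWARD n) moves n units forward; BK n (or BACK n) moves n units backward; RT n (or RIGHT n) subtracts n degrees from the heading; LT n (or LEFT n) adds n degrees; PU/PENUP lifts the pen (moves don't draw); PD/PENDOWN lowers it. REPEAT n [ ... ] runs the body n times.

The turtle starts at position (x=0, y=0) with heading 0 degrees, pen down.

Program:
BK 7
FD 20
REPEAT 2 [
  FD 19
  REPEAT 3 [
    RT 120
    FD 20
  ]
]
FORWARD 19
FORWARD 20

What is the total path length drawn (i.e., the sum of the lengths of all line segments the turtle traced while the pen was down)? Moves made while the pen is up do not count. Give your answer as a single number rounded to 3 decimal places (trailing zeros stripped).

Executing turtle program step by step:
Start: pos=(0,0), heading=0, pen down
BK 7: (0,0) -> (-7,0) [heading=0, draw]
FD 20: (-7,0) -> (13,0) [heading=0, draw]
REPEAT 2 [
  -- iteration 1/2 --
  FD 19: (13,0) -> (32,0) [heading=0, draw]
  REPEAT 3 [
    -- iteration 1/3 --
    RT 120: heading 0 -> 240
    FD 20: (32,0) -> (22,-17.321) [heading=240, draw]
    -- iteration 2/3 --
    RT 120: heading 240 -> 120
    FD 20: (22,-17.321) -> (12,0) [heading=120, draw]
    -- iteration 3/3 --
    RT 120: heading 120 -> 0
    FD 20: (12,0) -> (32,0) [heading=0, draw]
  ]
  -- iteration 2/2 --
  FD 19: (32,0) -> (51,0) [heading=0, draw]
  REPEAT 3 [
    -- iteration 1/3 --
    RT 120: heading 0 -> 240
    FD 20: (51,0) -> (41,-17.321) [heading=240, draw]
    -- iteration 2/3 --
    RT 120: heading 240 -> 120
    FD 20: (41,-17.321) -> (31,0) [heading=120, draw]
    -- iteration 3/3 --
    RT 120: heading 120 -> 0
    FD 20: (31,0) -> (51,0) [heading=0, draw]
  ]
]
FD 19: (51,0) -> (70,0) [heading=0, draw]
FD 20: (70,0) -> (90,0) [heading=0, draw]
Final: pos=(90,0), heading=0, 12 segment(s) drawn

Segment lengths:
  seg 1: (0,0) -> (-7,0), length = 7
  seg 2: (-7,0) -> (13,0), length = 20
  seg 3: (13,0) -> (32,0), length = 19
  seg 4: (32,0) -> (22,-17.321), length = 20
  seg 5: (22,-17.321) -> (12,0), length = 20
  seg 6: (12,0) -> (32,0), length = 20
  seg 7: (32,0) -> (51,0), length = 19
  seg 8: (51,0) -> (41,-17.321), length = 20
  seg 9: (41,-17.321) -> (31,0), length = 20
  seg 10: (31,0) -> (51,0), length = 20
  seg 11: (51,0) -> (70,0), length = 19
  seg 12: (70,0) -> (90,0), length = 20
Total = 224

Answer: 224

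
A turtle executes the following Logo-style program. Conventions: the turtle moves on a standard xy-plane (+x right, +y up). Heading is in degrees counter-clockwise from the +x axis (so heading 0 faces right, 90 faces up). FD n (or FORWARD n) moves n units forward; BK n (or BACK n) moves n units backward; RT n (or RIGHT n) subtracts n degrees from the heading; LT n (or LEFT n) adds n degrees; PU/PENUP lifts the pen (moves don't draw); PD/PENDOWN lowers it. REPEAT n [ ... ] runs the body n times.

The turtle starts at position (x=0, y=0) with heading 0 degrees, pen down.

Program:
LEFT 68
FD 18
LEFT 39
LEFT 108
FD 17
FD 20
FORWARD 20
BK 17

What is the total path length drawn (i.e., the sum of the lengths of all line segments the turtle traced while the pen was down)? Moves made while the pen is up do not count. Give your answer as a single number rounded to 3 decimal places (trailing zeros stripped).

Answer: 92

Derivation:
Executing turtle program step by step:
Start: pos=(0,0), heading=0, pen down
LT 68: heading 0 -> 68
FD 18: (0,0) -> (6.743,16.689) [heading=68, draw]
LT 39: heading 68 -> 107
LT 108: heading 107 -> 215
FD 17: (6.743,16.689) -> (-7.183,6.939) [heading=215, draw]
FD 20: (-7.183,6.939) -> (-23.566,-4.533) [heading=215, draw]
FD 20: (-23.566,-4.533) -> (-39.949,-16.005) [heading=215, draw]
BK 17: (-39.949,-16.005) -> (-26.023,-6.254) [heading=215, draw]
Final: pos=(-26.023,-6.254), heading=215, 5 segment(s) drawn

Segment lengths:
  seg 1: (0,0) -> (6.743,16.689), length = 18
  seg 2: (6.743,16.689) -> (-7.183,6.939), length = 17
  seg 3: (-7.183,6.939) -> (-23.566,-4.533), length = 20
  seg 4: (-23.566,-4.533) -> (-39.949,-16.005), length = 20
  seg 5: (-39.949,-16.005) -> (-26.023,-6.254), length = 17
Total = 92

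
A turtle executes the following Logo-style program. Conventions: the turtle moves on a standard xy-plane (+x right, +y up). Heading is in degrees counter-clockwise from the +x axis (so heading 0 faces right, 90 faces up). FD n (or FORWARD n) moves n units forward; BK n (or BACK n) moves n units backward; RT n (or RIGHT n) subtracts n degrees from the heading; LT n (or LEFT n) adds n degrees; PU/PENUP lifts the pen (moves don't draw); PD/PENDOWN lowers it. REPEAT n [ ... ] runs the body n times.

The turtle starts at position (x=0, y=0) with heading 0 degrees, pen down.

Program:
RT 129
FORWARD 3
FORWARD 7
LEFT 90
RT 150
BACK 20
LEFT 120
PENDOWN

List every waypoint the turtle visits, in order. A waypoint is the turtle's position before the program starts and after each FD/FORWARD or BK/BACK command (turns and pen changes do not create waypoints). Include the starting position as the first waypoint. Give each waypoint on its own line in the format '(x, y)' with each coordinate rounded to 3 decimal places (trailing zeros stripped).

Answer: (0, 0)
(-1.888, -2.331)
(-6.293, -7.771)
(13.461, -10.9)

Derivation:
Executing turtle program step by step:
Start: pos=(0,0), heading=0, pen down
RT 129: heading 0 -> 231
FD 3: (0,0) -> (-1.888,-2.331) [heading=231, draw]
FD 7: (-1.888,-2.331) -> (-6.293,-7.771) [heading=231, draw]
LT 90: heading 231 -> 321
RT 150: heading 321 -> 171
BK 20: (-6.293,-7.771) -> (13.461,-10.9) [heading=171, draw]
LT 120: heading 171 -> 291
PD: pen down
Final: pos=(13.461,-10.9), heading=291, 3 segment(s) drawn
Waypoints (4 total):
(0, 0)
(-1.888, -2.331)
(-6.293, -7.771)
(13.461, -10.9)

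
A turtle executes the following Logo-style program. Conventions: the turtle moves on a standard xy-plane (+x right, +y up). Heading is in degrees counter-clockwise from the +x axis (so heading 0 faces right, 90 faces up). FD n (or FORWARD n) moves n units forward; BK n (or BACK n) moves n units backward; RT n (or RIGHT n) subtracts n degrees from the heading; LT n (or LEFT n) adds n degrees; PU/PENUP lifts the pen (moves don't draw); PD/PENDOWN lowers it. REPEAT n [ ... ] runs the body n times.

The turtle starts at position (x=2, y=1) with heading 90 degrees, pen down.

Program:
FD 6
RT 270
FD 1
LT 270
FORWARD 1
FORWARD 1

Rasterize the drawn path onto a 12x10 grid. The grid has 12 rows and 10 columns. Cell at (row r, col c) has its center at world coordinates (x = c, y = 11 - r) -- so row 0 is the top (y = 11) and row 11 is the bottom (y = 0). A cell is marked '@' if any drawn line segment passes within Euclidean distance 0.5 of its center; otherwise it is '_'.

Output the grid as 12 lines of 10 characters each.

Segment 0: (2,1) -> (2,7)
Segment 1: (2,7) -> (1,7)
Segment 2: (1,7) -> (1,8)
Segment 3: (1,8) -> (1,9)

Answer: __________
__________
_@________
_@________
_@@_______
__@_______
__@_______
__@_______
__@_______
__@_______
__@_______
__________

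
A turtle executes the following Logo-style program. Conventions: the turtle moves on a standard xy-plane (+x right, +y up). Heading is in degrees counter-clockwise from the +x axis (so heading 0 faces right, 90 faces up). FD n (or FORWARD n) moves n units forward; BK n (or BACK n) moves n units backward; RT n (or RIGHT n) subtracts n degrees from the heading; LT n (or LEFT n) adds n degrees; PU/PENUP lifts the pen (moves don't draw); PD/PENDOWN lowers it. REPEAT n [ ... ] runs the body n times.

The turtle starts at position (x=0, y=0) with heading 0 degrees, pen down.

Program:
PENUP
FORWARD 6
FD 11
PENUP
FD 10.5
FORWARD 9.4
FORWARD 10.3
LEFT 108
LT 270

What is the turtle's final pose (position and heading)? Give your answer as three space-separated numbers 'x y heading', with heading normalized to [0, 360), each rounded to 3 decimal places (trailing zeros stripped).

Answer: 47.2 0 18

Derivation:
Executing turtle program step by step:
Start: pos=(0,0), heading=0, pen down
PU: pen up
FD 6: (0,0) -> (6,0) [heading=0, move]
FD 11: (6,0) -> (17,0) [heading=0, move]
PU: pen up
FD 10.5: (17,0) -> (27.5,0) [heading=0, move]
FD 9.4: (27.5,0) -> (36.9,0) [heading=0, move]
FD 10.3: (36.9,0) -> (47.2,0) [heading=0, move]
LT 108: heading 0 -> 108
LT 270: heading 108 -> 18
Final: pos=(47.2,0), heading=18, 0 segment(s) drawn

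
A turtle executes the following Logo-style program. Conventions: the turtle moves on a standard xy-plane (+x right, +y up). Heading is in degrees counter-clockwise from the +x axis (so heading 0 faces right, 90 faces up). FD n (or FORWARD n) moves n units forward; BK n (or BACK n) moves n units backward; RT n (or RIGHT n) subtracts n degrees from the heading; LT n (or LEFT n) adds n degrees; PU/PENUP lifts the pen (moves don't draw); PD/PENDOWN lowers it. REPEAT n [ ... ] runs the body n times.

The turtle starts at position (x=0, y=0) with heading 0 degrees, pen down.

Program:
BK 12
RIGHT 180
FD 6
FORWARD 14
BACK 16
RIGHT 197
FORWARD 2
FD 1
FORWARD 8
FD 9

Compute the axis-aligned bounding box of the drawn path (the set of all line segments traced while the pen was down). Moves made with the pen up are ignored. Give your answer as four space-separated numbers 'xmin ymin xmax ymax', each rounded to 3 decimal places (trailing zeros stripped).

Answer: -32 -5.847 3.126 0

Derivation:
Executing turtle program step by step:
Start: pos=(0,0), heading=0, pen down
BK 12: (0,0) -> (-12,0) [heading=0, draw]
RT 180: heading 0 -> 180
FD 6: (-12,0) -> (-18,0) [heading=180, draw]
FD 14: (-18,0) -> (-32,0) [heading=180, draw]
BK 16: (-32,0) -> (-16,0) [heading=180, draw]
RT 197: heading 180 -> 343
FD 2: (-16,0) -> (-14.087,-0.585) [heading=343, draw]
FD 1: (-14.087,-0.585) -> (-13.131,-0.877) [heading=343, draw]
FD 8: (-13.131,-0.877) -> (-5.481,-3.216) [heading=343, draw]
FD 9: (-5.481,-3.216) -> (3.126,-5.847) [heading=343, draw]
Final: pos=(3.126,-5.847), heading=343, 8 segment(s) drawn

Segment endpoints: x in {-32, -18, -16, -14.087, -13.131, -12, -5.481, 0, 3.126}, y in {-5.847, -3.216, -0.877, -0.585, 0, 0, 0, 0}
xmin=-32, ymin=-5.847, xmax=3.126, ymax=0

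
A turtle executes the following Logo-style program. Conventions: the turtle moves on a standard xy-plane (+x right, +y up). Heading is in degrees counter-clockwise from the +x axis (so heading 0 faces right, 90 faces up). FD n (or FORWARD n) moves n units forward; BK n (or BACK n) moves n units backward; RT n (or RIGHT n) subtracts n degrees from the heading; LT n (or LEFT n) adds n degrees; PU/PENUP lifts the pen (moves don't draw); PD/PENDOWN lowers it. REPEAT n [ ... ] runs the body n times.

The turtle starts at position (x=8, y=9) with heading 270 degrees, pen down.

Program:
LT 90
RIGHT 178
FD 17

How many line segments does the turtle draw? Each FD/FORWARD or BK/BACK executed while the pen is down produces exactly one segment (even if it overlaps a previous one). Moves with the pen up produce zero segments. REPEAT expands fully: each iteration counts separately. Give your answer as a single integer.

Executing turtle program step by step:
Start: pos=(8,9), heading=270, pen down
LT 90: heading 270 -> 0
RT 178: heading 0 -> 182
FD 17: (8,9) -> (-8.99,8.407) [heading=182, draw]
Final: pos=(-8.99,8.407), heading=182, 1 segment(s) drawn
Segments drawn: 1

Answer: 1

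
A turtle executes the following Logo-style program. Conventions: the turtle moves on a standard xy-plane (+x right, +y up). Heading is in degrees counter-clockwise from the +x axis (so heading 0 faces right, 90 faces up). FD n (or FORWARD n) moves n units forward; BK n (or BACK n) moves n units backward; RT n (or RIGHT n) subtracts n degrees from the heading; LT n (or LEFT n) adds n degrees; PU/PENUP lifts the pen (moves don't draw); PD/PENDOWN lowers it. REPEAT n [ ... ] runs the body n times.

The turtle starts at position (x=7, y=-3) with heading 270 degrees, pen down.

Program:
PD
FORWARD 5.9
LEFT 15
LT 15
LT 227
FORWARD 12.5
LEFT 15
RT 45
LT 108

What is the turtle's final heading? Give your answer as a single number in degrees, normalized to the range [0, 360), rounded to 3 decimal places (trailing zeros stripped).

Executing turtle program step by step:
Start: pos=(7,-3), heading=270, pen down
PD: pen down
FD 5.9: (7,-3) -> (7,-8.9) [heading=270, draw]
LT 15: heading 270 -> 285
LT 15: heading 285 -> 300
LT 227: heading 300 -> 167
FD 12.5: (7,-8.9) -> (-5.18,-6.088) [heading=167, draw]
LT 15: heading 167 -> 182
RT 45: heading 182 -> 137
LT 108: heading 137 -> 245
Final: pos=(-5.18,-6.088), heading=245, 2 segment(s) drawn

Answer: 245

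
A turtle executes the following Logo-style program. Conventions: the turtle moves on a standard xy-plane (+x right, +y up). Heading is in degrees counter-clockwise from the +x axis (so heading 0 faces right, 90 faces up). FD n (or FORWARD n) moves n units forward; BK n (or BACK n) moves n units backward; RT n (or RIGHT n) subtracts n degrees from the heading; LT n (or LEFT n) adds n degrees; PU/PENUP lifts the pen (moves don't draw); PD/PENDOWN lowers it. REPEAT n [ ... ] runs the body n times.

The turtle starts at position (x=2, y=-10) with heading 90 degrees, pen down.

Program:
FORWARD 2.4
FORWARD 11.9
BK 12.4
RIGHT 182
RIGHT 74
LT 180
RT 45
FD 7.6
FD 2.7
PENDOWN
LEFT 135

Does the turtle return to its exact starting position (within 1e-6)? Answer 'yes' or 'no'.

Answer: no

Derivation:
Executing turtle program step by step:
Start: pos=(2,-10), heading=90, pen down
FD 2.4: (2,-10) -> (2,-7.6) [heading=90, draw]
FD 11.9: (2,-7.6) -> (2,4.3) [heading=90, draw]
BK 12.4: (2,4.3) -> (2,-8.1) [heading=90, draw]
RT 182: heading 90 -> 268
RT 74: heading 268 -> 194
LT 180: heading 194 -> 14
RT 45: heading 14 -> 329
FD 7.6: (2,-8.1) -> (8.514,-12.014) [heading=329, draw]
FD 2.7: (8.514,-12.014) -> (10.829,-13.405) [heading=329, draw]
PD: pen down
LT 135: heading 329 -> 104
Final: pos=(10.829,-13.405), heading=104, 5 segment(s) drawn

Start position: (2, -10)
Final position: (10.829, -13.405)
Distance = 9.463; >= 1e-6 -> NOT closed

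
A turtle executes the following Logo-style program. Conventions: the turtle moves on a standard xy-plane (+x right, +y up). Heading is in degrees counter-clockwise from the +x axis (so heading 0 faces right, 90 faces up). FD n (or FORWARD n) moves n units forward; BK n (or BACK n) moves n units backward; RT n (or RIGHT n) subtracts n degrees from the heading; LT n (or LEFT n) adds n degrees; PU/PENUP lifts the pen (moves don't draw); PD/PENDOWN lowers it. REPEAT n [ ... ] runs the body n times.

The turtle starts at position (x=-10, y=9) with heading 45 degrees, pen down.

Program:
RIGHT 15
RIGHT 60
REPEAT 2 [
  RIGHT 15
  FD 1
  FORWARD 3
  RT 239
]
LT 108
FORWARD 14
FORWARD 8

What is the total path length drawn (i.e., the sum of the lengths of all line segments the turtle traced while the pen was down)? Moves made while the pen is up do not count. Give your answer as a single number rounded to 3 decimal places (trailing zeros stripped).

Executing turtle program step by step:
Start: pos=(-10,9), heading=45, pen down
RT 15: heading 45 -> 30
RT 60: heading 30 -> 330
REPEAT 2 [
  -- iteration 1/2 --
  RT 15: heading 330 -> 315
  FD 1: (-10,9) -> (-9.293,8.293) [heading=315, draw]
  FD 3: (-9.293,8.293) -> (-7.172,6.172) [heading=315, draw]
  RT 239: heading 315 -> 76
  -- iteration 2/2 --
  RT 15: heading 76 -> 61
  FD 1: (-7.172,6.172) -> (-6.687,7.046) [heading=61, draw]
  FD 3: (-6.687,7.046) -> (-5.232,9.67) [heading=61, draw]
  RT 239: heading 61 -> 182
]
LT 108: heading 182 -> 290
FD 14: (-5.232,9.67) -> (-0.444,-3.486) [heading=290, draw]
FD 8: (-0.444,-3.486) -> (2.292,-11.003) [heading=290, draw]
Final: pos=(2.292,-11.003), heading=290, 6 segment(s) drawn

Segment lengths:
  seg 1: (-10,9) -> (-9.293,8.293), length = 1
  seg 2: (-9.293,8.293) -> (-7.172,6.172), length = 3
  seg 3: (-7.172,6.172) -> (-6.687,7.046), length = 1
  seg 4: (-6.687,7.046) -> (-5.232,9.67), length = 3
  seg 5: (-5.232,9.67) -> (-0.444,-3.486), length = 14
  seg 6: (-0.444,-3.486) -> (2.292,-11.003), length = 8
Total = 30

Answer: 30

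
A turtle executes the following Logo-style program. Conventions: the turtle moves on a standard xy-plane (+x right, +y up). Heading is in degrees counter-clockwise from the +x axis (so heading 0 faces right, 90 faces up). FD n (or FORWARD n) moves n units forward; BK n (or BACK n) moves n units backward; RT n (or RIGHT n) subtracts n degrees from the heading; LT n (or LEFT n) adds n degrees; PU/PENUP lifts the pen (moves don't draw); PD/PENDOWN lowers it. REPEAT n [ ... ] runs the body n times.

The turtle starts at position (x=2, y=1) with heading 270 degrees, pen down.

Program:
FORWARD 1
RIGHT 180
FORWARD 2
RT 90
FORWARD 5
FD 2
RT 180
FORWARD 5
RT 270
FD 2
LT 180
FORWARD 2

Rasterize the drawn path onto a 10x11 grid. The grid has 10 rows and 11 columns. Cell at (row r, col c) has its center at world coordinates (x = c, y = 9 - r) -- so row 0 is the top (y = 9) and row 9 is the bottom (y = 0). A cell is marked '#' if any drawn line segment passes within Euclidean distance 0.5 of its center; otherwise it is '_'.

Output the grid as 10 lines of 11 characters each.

Segment 0: (2,1) -> (2,0)
Segment 1: (2,0) -> (2,2)
Segment 2: (2,2) -> (7,2)
Segment 3: (7,2) -> (9,2)
Segment 4: (9,2) -> (4,2)
Segment 5: (4,2) -> (4,-0)
Segment 6: (4,-0) -> (4,2)

Answer: ___________
___________
___________
___________
___________
___________
___________
__########_
__#_#______
__#_#______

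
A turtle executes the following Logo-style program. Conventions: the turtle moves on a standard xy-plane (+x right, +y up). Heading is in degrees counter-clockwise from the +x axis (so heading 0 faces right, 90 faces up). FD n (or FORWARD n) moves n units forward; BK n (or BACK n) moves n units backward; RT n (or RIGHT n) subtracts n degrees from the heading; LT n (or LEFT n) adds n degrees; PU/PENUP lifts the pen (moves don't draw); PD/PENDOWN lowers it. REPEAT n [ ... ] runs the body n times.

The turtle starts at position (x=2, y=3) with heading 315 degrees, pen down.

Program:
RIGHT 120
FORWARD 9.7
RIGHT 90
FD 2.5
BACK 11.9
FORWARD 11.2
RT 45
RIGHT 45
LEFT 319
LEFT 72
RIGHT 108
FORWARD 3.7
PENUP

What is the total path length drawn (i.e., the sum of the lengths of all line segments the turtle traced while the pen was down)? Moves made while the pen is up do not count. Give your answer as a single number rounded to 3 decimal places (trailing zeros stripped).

Answer: 39

Derivation:
Executing turtle program step by step:
Start: pos=(2,3), heading=315, pen down
RT 120: heading 315 -> 195
FD 9.7: (2,3) -> (-7.369,0.489) [heading=195, draw]
RT 90: heading 195 -> 105
FD 2.5: (-7.369,0.489) -> (-8.017,2.904) [heading=105, draw]
BK 11.9: (-8.017,2.904) -> (-4.937,-8.59) [heading=105, draw]
FD 11.2: (-4.937,-8.59) -> (-7.835,2.228) [heading=105, draw]
RT 45: heading 105 -> 60
RT 45: heading 60 -> 15
LT 319: heading 15 -> 334
LT 72: heading 334 -> 46
RT 108: heading 46 -> 298
FD 3.7: (-7.835,2.228) -> (-6.098,-1.039) [heading=298, draw]
PU: pen up
Final: pos=(-6.098,-1.039), heading=298, 5 segment(s) drawn

Segment lengths:
  seg 1: (2,3) -> (-7.369,0.489), length = 9.7
  seg 2: (-7.369,0.489) -> (-8.017,2.904), length = 2.5
  seg 3: (-8.017,2.904) -> (-4.937,-8.59), length = 11.9
  seg 4: (-4.937,-8.59) -> (-7.835,2.228), length = 11.2
  seg 5: (-7.835,2.228) -> (-6.098,-1.039), length = 3.7
Total = 39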